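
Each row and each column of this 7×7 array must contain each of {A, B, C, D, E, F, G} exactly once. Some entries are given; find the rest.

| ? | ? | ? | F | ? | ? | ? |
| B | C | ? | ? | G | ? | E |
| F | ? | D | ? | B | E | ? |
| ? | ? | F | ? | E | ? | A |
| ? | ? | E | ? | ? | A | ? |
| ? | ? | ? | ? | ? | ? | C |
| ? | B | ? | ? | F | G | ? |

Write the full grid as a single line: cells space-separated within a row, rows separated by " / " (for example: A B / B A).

At row 2, column 3: row 2 has {B,C,E,G}; column 3 has {D,E,F}; that leaves A.
At row 2, column 4: row 2 has {A,B,C,E,G}; column 4 has {F}; that leaves D.
At row 2, column 6: row 2 has {A,B,C,D,E,G}; column 6 has {A,E,G}; that leaves F.
At row 3, column 7: row 3 has {B,D,E,F}; column 7 has {A,C,E}; that leaves G.
At row 7, column 3: row 7 has {B,F,G}; column 3 has {A,D,E,F}; that leaves C.
At row 7, column 7: row 7 has {B,C,F,G}; column 7 has {A,C,E,G}; that leaves D.
At row 1, column 7: row 1 has {F}; column 7 has {A,C,D,E,G}; that leaves B.
At row 3, column 2: row 3 has {B,D,E,F,G}; column 2 has {B,C}; that leaves A.
At row 3, column 4: row 3 has {A,B,D,E,F,G}; column 4 has {D,F}; that leaves C.
At row 5, column 7: row 5 has {A,E}; column 7 has {A,B,C,D,E,G}; that leaves F.
At row 1, column 3: row 1 has {B,F}; column 3 has {A,C,D,E,F}; that leaves G.
At row 6, column 3: row 6 has {C}; column 3 has {A,C,D,E,F,G}; that leaves B.
At row 6, column 6: row 6 has {B,C}; column 6 has {A,E,F,G}; that leaves D.
At row 1, column 6: row 1 has {B,F,G}; column 6 has {A,D,E,F,G}; that leaves C.
At row 4, column 6: row 4 has {A,E,F}; column 6 has {A,C,D,E,F,G}; that leaves B.
At row 6, column 5: row 6 has {B,C,D}; column 5 has {B,E,F,G}; that leaves A.
At row 1, column 5: row 1 has {B,C,F,G}; column 5 has {A,B,E,F,G}; that leaves D.
At row 4, column 4: row 4 has {A,B,E,F}; column 4 has {C,D,F}; that leaves G.
At row 5, column 4: row 5 has {A,E,F}; column 4 has {C,D,F,G}; that leaves B.
At row 5, column 5: row 5 has {A,B,E,F}; column 5 has {A,B,D,E,F,G}; that leaves C.
At row 6, column 4: row 6 has {A,B,C,D}; column 4 has {B,C,D,F,G}; that leaves E.
At row 7, column 4: row 7 has {B,C,D,F,G}; column 4 has {B,C,D,E,F,G}; that leaves A.
At row 1, column 2: row 1 has {B,C,D,F,G}; column 2 has {A,B,C}; that leaves E.
At row 4, column 2: row 4 has {A,B,E,F,G}; column 2 has {A,B,C,E}; that leaves D.
At row 5, column 2: row 5 has {A,B,C,E,F}; column 2 has {A,B,C,D,E}; that leaves G.
At row 6, column 1: row 6 has {A,B,C,D,E}; column 1 has {B,F}; that leaves G.
At row 6, column 2: row 6 has {A,B,C,D,E,G}; column 2 has {A,B,C,D,E,G}; that leaves F.
At row 7, column 1: row 7 has {A,B,C,D,F,G}; column 1 has {B,F,G}; that leaves E.
At row 1, column 1: row 1 has {B,C,D,E,F,G}; column 1 has {B,E,F,G}; that leaves A.
At row 4, column 1: row 4 has {A,B,D,E,F,G}; column 1 has {A,B,E,F,G}; that leaves C.
At row 5, column 1: row 5 has {A,B,C,E,F,G}; column 1 has {A,B,C,E,F,G}; that leaves D.

A E G F D C B / B C A D G F E / F A D C B E G / C D F G E B A / D G E B C A F / G F B E A D C / E B C A F G D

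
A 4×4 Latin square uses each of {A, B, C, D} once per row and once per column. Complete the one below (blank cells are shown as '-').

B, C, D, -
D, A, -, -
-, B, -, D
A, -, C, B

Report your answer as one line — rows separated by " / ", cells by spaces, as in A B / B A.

B C D A / D A B C / C B A D / A D C B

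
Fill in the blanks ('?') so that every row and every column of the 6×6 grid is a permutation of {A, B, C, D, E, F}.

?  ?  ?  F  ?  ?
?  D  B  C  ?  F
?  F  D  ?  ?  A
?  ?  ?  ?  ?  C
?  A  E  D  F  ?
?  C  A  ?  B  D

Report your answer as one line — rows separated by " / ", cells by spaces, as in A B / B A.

D B C F A E / A D B C E F / E F D B C A / B E F A D C / C A E D F B / F C A E B D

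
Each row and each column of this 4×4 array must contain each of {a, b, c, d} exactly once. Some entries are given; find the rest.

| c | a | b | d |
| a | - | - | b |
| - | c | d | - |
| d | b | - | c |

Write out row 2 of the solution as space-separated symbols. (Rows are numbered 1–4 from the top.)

a d c b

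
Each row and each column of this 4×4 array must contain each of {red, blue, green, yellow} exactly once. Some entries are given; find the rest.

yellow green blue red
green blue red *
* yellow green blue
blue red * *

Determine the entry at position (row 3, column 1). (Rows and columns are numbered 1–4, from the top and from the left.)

(r2,c4) = yellow
(r3,c1) = red

red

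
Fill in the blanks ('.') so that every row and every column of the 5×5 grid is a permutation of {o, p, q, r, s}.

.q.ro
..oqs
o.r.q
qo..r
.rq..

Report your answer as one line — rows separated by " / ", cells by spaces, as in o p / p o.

p q s r o / r p o q s / o s r p q / q o p s r / s r q o p

Cell (r2,c2): row 2 has {o,q,s}; column 2 has {o,q,r} → p.
Cell (r3,c2): row 3 has {o,q,r}; column 2 has {o,p,q,r} → s.
Cell (r3,c4): row 3 has {o,q,r,s}; column 4 has {q,r} → p.
Cell (r4,c4): row 4 has {o,q,r}; column 4 has {p,q,r} → s.
Cell (r5,c4): row 5 has {q,r}; column 4 has {p,q,r,s} → o.
Cell (r5,c5): row 5 has {o,q,r}; column 5 has {o,q,r,s} → p.
Cell (r2,c1): row 2 has {o,p,q,s}; column 1 has {o,q} → r.
Cell (r4,c3): row 4 has {o,q,r,s}; column 3 has {o,q,r} → p.
Cell (r5,c1): row 5 has {o,p,q,r}; column 1 has {o,q,r} → s.
Cell (r1,c1): row 1 has {o,q,r}; column 1 has {o,q,r,s} → p.
Cell (r1,c3): row 1 has {o,p,q,r}; column 3 has {o,p,q,r} → s.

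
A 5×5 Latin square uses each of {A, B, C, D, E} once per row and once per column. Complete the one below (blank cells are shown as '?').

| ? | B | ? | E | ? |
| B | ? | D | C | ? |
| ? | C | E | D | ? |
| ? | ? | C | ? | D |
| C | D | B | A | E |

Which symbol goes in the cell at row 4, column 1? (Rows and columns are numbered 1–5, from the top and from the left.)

(r1,c3) = A
(r1,c5) = C
(r2,c5) = A
(r3,c1) = A
(r3,c5) = B
(r4,c1) = E

E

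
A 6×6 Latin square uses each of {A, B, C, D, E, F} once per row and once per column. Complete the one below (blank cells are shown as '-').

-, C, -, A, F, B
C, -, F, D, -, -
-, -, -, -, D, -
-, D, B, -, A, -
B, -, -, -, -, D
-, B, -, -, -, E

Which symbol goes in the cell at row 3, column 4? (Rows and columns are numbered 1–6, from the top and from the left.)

B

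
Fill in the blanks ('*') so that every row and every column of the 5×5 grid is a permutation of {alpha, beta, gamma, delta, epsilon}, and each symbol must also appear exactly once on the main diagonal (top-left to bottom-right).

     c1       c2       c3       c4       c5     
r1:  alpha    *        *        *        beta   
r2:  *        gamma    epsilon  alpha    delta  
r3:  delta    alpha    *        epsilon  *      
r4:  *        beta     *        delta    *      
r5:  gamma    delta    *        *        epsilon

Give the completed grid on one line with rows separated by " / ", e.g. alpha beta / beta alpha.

At row 1, column 2: row 1 has {alpha,beta}; column 2 has {alpha,beta,gamma,delta}; that leaves epsilon.
At row 1, column 4: row 1 has {alpha,beta,epsilon}; column 4 has {alpha,delta,epsilon}; that leaves gamma.
At row 2, column 1: row 2 has {alpha,gamma,delta,epsilon}; column 1 has {alpha,gamma,delta}; that leaves beta.
At row 3, column 3: row 3 has {alpha,delta,epsilon}; column 3 has {epsilon}; the diagonal has {alpha,gamma,delta,epsilon}; that leaves beta.
At row 3, column 5: row 3 has {alpha,beta,delta,epsilon}; column 5 has {beta,delta,epsilon}; that leaves gamma.
At row 4, column 1: row 4 has {beta,delta}; column 1 has {alpha,beta,gamma,delta}; that leaves epsilon.
At row 4, column 5: row 4 has {beta,delta,epsilon}; column 5 has {beta,gamma,delta,epsilon}; that leaves alpha.
At row 5, column 3: row 5 has {gamma,delta,epsilon}; column 3 has {beta,epsilon}; that leaves alpha.
At row 5, column 4: row 5 has {alpha,gamma,delta,epsilon}; column 4 has {alpha,gamma,delta,epsilon}; that leaves beta.
At row 1, column 3: row 1 has {alpha,beta,gamma,epsilon}; column 3 has {alpha,beta,epsilon}; that leaves delta.
At row 4, column 3: row 4 has {alpha,beta,delta,epsilon}; column 3 has {alpha,beta,delta,epsilon}; that leaves gamma.

alpha epsilon delta gamma beta / beta gamma epsilon alpha delta / delta alpha beta epsilon gamma / epsilon beta gamma delta alpha / gamma delta alpha beta epsilon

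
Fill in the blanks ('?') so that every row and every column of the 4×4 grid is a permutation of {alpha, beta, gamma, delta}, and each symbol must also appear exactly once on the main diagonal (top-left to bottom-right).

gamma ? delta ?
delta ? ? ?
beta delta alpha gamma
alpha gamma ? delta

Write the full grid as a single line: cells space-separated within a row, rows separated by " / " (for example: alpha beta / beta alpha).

gamma alpha delta beta / delta beta gamma alpha / beta delta alpha gamma / alpha gamma beta delta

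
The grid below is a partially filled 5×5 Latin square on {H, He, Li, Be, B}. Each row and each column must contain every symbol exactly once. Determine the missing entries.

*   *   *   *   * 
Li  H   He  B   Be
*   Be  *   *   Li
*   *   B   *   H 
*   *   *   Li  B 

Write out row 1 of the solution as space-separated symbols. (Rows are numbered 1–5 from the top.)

Be B Li H He

(r1,c5): row 1 is empty so far; column 5 has {H,Li,Be,B}, so it must be He.
(r3,c3): row 3 has {Li,Be}; column 3 has {He,B}, so it must be H.
(r3,c4): row 3 has {H,Li,Be}; column 4 has {Li,B}, so it must be He.
(r4,c4): row 4 has {H,B}; column 4 has {He,Li,B}, so it must be Be.
(r5,c2): row 5 has {Li,B}; column 2 has {H,Be}, so it must be He.
(r5,c3): row 5 has {He,Li,B}; column 3 has {H,He,B}, so it must be Be.
(r1,c3): row 1 has {He}; column 3 has {H,He,Be,B}, so it must be Li.
(r1,c4): row 1 has {He,Li}; column 4 has {He,Li,Be,B}, so it must be H.
(r3,c1): row 3 has {H,He,Li,Be}; column 1 has {Li}, so it must be B.
(r4,c1): row 4 has {H,Be,B}; column 1 has {Li,B}, so it must be He.
(r4,c2): row 4 has {H,He,Be,B}; column 2 has {H,He,Be}, so it must be Li.
(r5,c1): row 5 has {He,Li,Be,B}; column 1 has {He,Li,B}, so it must be H.
(r1,c1): row 1 has {H,He,Li}; column 1 has {H,He,Li,B}, so it must be Be.
(r1,c2): row 1 has {H,He,Li,Be}; column 2 has {H,He,Li,Be}, so it must be B.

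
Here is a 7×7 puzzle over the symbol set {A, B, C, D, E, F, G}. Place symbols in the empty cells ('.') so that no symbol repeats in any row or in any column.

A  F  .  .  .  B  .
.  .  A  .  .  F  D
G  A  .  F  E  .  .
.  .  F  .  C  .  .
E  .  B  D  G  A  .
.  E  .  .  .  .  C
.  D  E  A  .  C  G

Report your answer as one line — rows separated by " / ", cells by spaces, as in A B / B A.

Cell (r1,c5): row 1 has {A,B,F}; column 5 has {C,E,G} → D.
Cell (r1,c7): row 1 has {A,B,D,F}; column 7 has {C,D,G} → E.
Cell (r2,c5): row 2 has {A,D,F}; column 5 has {C,D,E,G} → B.
Cell (r3,c6): row 3 has {A,E,F,G}; column 6 has {A,B,C,F} → D.
Cell (r3,c7): row 3 has {A,D,E,F,G}; column 7 has {C,D,E,G} → B.
Cell (r4,c7): row 4 has {C,F}; column 7 has {B,C,D,E,G} → A.
Cell (r5,c2): row 5 has {A,B,D,E,G}; column 2 has {A,D,E,F} → C.
Cell (r5,c7): row 5 has {A,B,C,D,E,G}; column 7 has {A,B,C,D,E,G} → F.
Cell (r6,c6): row 6 has {C,E}; column 6 has {A,B,C,D,F} → G.
Cell (r7,c5): row 7 has {A,C,D,E,G}; column 5 has {B,C,D,E,G} → F.
Cell (r2,c1): row 2 has {A,B,D,F}; column 1 has {A,E,G} → C.
Cell (r2,c2): row 2 has {A,B,C,D,F}; column 2 has {A,C,D,E,F} → G.
Cell (r2,c4): row 2 has {A,B,C,D,F,G}; column 4 has {A,D,F} → E.
Cell (r3,c3): row 3 has {A,B,D,E,F,G}; column 3 has {A,B,E,F} → C.
Cell (r4,c2): row 4 has {A,C,F}; column 2 has {A,C,D,E,F,G} → B.
Cell (r4,c4): row 4 has {A,B,C,F}; column 4 has {A,D,E,F} → G.
Cell (r4,c6): row 4 has {A,B,C,F,G}; column 6 has {A,B,C,D,F,G} → E.
Cell (r6,c3): row 6 has {C,E,G}; column 3 has {A,B,C,E,F} → D.
Cell (r6,c4): row 6 has {C,D,E,G}; column 4 has {A,D,E,F,G} → B.
Cell (r6,c5): row 6 has {B,C,D,E,G}; column 5 has {B,C,D,E,F,G} → A.
Cell (r7,c1): row 7 has {A,C,D,E,F,G}; column 1 has {A,C,E,G} → B.
Cell (r1,c3): row 1 has {A,B,D,E,F}; column 3 has {A,B,C,D,E,F} → G.
Cell (r1,c4): row 1 has {A,B,D,E,F,G}; column 4 has {A,B,D,E,F,G} → C.
Cell (r4,c1): row 4 has {A,B,C,E,F,G}; column 1 has {A,B,C,E,G} → D.
Cell (r6,c1): row 6 has {A,B,C,D,E,G}; column 1 has {A,B,C,D,E,G} → F.

A F G C D B E / C G A E B F D / G A C F E D B / D B F G C E A / E C B D G A F / F E D B A G C / B D E A F C G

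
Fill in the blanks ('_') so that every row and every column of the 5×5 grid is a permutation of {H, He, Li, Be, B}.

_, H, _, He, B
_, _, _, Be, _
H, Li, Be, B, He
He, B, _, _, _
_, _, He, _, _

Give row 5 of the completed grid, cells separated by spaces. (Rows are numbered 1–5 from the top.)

B Be He H Li

(r1,c3) = Li
(r2,c2) = He
(r4,c3) = H
(r4,c4) = Li
(r4,c5) = Be
(r5,c2) = Be
(r5,c4) = H
(r5,c5) = Li
(r1,c1) = Be
(r2,c3) = B
(r2,c5) = H
(r5,c1) = B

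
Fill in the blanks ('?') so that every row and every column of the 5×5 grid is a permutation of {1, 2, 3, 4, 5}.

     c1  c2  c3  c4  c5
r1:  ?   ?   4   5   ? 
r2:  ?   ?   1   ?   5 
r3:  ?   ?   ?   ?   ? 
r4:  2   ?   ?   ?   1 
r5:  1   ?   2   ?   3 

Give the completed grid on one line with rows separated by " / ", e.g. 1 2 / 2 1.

3 1 4 5 2 / 4 3 1 2 5 / 5 2 3 1 4 / 2 4 5 3 1 / 1 5 2 4 3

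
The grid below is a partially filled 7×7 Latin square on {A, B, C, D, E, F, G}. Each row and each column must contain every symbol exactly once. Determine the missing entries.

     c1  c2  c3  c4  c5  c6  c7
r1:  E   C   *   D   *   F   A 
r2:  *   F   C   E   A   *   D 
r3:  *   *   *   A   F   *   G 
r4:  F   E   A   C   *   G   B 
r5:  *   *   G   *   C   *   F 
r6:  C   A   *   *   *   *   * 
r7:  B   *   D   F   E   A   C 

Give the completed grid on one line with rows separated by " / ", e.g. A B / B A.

row 1 has {A,C,D,E,F}; column 3 has {A,C,D,G} — only B is left for (r1,c3).
row 1 has {A,B,C,D,E,F}; column 5 has {A,C,E,F} — only G is left for (r1,c5).
row 2 has {A,C,D,E,F}; column 1 has {B,C,E,F} — only G is left for (r2,c1).
row 2 has {A,C,D,E,F,G}; column 6 has {A,F,G} — only B is left for (r2,c6).
row 3 has {A,F,G}; column 1 has {B,C,E,F,G} — only D is left for (r3,c1).
row 3 has {A,D,F,G}; column 2 has {A,C,E,F} — only B is left for (r3,c2).
row 3 has {A,B,D,F,G}; column 3 has {A,B,C,D,G} — only E is left for (r3,c3).
row 3 has {A,B,D,E,F,G}; column 6 has {A,B,F,G} — only C is left for (r3,c6).
row 4 has {A,B,C,E,F,G}; column 5 has {A,C,E,F,G} — only D is left for (r4,c5).
row 5 has {C,F,G}; column 1 has {B,C,D,E,F,G} — only A is left for (r5,c1).
row 5 has {A,C,F,G}; column 2 has {A,B,C,E,F} — only D is left for (r5,c2).
row 5 has {A,C,D,F,G}; column 4 has {A,C,D,E,F} — only B is left for (r5,c4).
row 5 has {A,B,C,D,F,G}; column 6 has {A,B,C,F,G} — only E is left for (r5,c6).
row 6 has {A,C}; column 3 has {A,B,C,D,E,G} — only F is left for (r6,c3).
row 6 has {A,C,F}; column 4 has {A,B,C,D,E,F} — only G is left for (r6,c4).
row 6 has {A,C,F,G}; column 5 has {A,C,D,E,F,G} — only B is left for (r6,c5).
row 6 has {A,B,C,F,G}; column 6 has {A,B,C,E,F,G} — only D is left for (r6,c6).
row 6 has {A,B,C,D,F,G}; column 7 has {A,B,C,D,F,G} — only E is left for (r6,c7).
row 7 has {A,B,C,D,E,F}; column 2 has {A,B,C,D,E,F} — only G is left for (r7,c2).

E C B D G F A / G F C E A B D / D B E A F C G / F E A C D G B / A D G B C E F / C A F G B D E / B G D F E A C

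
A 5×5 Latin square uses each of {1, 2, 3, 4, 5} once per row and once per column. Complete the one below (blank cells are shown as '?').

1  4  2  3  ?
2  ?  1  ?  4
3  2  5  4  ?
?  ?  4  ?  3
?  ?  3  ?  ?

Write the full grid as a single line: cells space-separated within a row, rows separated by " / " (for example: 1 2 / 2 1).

1 4 2 3 5 / 2 3 1 5 4 / 3 2 5 4 1 / 5 1 4 2 3 / 4 5 3 1 2

Cell (r1,c5): row 1 has {1,2,3,4}; column 5 has {3,4} → 5.
Cell (r2,c4): row 2 has {1,2,4}; column 4 has {3,4} → 5.
Cell (r3,c5): row 3 has {2,3,4,5}; column 5 has {3,4,5} → 1.
Cell (r4,c1): row 4 has {3,4}; column 1 has {1,2,3} → 5.
Cell (r4,c2): row 4 has {3,4,5}; column 2 has {2,4} → 1.
Cell (r4,c4): row 4 has {1,3,4,5}; column 4 has {3,4,5} → 2.
Cell (r5,c1): row 5 has {3}; column 1 has {1,2,3,5} → 4.
Cell (r5,c2): row 5 has {3,4}; column 2 has {1,2,4} → 5.
Cell (r5,c4): row 5 has {3,4,5}; column 4 has {2,3,4,5} → 1.
Cell (r5,c5): row 5 has {1,3,4,5}; column 5 has {1,3,4,5} → 2.
Cell (r2,c2): row 2 has {1,2,4,5}; column 2 has {1,2,4,5} → 3.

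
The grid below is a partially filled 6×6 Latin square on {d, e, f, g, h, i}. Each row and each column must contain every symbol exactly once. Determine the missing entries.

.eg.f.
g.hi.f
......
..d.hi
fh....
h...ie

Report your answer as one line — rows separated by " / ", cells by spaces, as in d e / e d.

Cell (r2,c2): row 2 has {f,g,h,i}; column 2 has {e,h} → d.
Cell (r2,c5): row 2 has {d,f,g,h,i}; column 5 has {f,h,i} → e.
Cell (r4,c1): row 4 has {d,h,i}; column 1 has {f,g,h} → e.
Cell (r6,c3): row 6 has {e,h,i}; column 3 has {d,g,h} → f.
Cell (r6,c2): row 6 has {e,f,h,i}; column 2 has {d,e,h} → g.
Cell (r6,c4): row 6 has {e,f,g,h,i}; column 4 has {i} → d.
Cell (r1,c4): row 1 has {e,f,g}; column 4 has {d,i} → h.
Cell (r1,c6): row 1 has {e,f,g,h}; column 6 has {e,f,i} → d.
Cell (r4,c2): row 4 has {d,e,h,i}; column 2 has {d,e,g,h} → f.
Cell (r4,c4): row 4 has {d,e,f,h,i}; column 4 has {d,h,i} → g.
Cell (r5,c4): row 5 has {f,h}; column 4 has {d,g,h,i} → e.
Cell (r5,c6): row 5 has {e,f,h}; column 6 has {d,e,f,i} → g.
Cell (r1,c1): row 1 has {d,e,f,g,h}; column 1 has {e,f,g,h} → i.
Cell (r3,c1): row 3 is empty so far; column 1 has {e,f,g,h,i} → d.
Cell (r3,c2): row 3 has {d}; column 2 has {d,e,f,g,h} → i.
Cell (r3,c3): row 3 has {d,i}; column 3 has {d,f,g,h} → e.
Cell (r3,c4): row 3 has {d,e,i}; column 4 has {d,e,g,h,i} → f.
Cell (r3,c5): row 3 has {d,e,f,i}; column 5 has {e,f,h,i} → g.
Cell (r3,c6): row 3 has {d,e,f,g,i}; column 6 has {d,e,f,g,i} → h.
Cell (r5,c3): row 5 has {e,f,g,h}; column 3 has {d,e,f,g,h} → i.
Cell (r5,c5): row 5 has {e,f,g,h,i}; column 5 has {e,f,g,h,i} → d.

i e g h f d / g d h i e f / d i e f g h / e f d g h i / f h i e d g / h g f d i e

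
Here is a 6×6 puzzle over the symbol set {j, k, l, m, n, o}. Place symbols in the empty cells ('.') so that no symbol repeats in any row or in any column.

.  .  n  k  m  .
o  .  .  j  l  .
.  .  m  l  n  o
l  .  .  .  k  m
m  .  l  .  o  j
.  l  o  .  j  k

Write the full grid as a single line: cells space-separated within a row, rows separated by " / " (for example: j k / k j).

(r1,c1) = j
(r1,c2) = o
(r1,c6) = l
(r2,c3) = k
(r2,c6) = n
(r3,c1) = k
(r3,c2) = j
(r4,c2) = n
(r4,c3) = j
(r4,c4) = o
(r5,c2) = k
(r5,c4) = n
(r6,c1) = n
(r6,c4) = m
(r2,c2) = m

j o n k m l / o m k j l n / k j m l n o / l n j o k m / m k l n o j / n l o m j k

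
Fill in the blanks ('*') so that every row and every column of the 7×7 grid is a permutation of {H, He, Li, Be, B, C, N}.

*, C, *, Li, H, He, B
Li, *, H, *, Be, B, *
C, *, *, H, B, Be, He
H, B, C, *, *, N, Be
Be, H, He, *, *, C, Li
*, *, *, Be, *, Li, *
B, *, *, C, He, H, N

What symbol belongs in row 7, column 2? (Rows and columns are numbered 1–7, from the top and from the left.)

Be

At row 1, column 1: row 1 has {H,He,Li,B,C}; column 1 has {H,Li,Be,B,C}; that leaves N.
At row 1, column 3: row 1 has {H,He,Li,B,C,N}; column 3 has {H,He,C}; that leaves Be.
At row 2, column 7: row 2 has {H,Li,Be,B}; column 7 has {He,Li,Be,B,N}; that leaves C.
At row 4, column 4: row 4 has {H,Be,B,C,N}; column 4 has {H,Li,Be,C}; that leaves He.
At row 4, column 5: row 4 has {H,He,Be,B,C,N}; column 5 has {H,He,Be,B}; that leaves Li.
At row 5, column 5: row 5 has {H,He,Li,Be,C}; column 5 has {H,He,Li,Be,B}; that leaves N.
At row 6, column 1: row 6 has {Li,Be}; column 1 has {H,Li,Be,B,C,N}; that leaves He.
At row 6, column 2: row 6 has {He,Li,Be}; column 2 has {H,B,C}; that leaves N.
At row 6, column 3: row 6 has {He,Li,Be,N}; column 3 has {H,He,Be,C}; that leaves B.
At row 6, column 5: row 6 has {He,Li,Be,B,N}; column 5 has {H,He,Li,Be,B,N}; that leaves C.
At row 6, column 7: row 6 has {He,Li,Be,B,C,N}; column 7 has {He,Li,Be,B,C,N}; that leaves H.
At row 7, column 3: row 7 has {H,He,B,C,N}; column 3 has {H,He,Be,B,C}; that leaves Li.
At row 2, column 2: row 2 has {H,Li,Be,B,C}; column 2 has {H,B,C,N}; that leaves He.
At row 2, column 4: row 2 has {H,He,Li,Be,B,C}; column 4 has {H,He,Li,Be,C}; that leaves N.
At row 3, column 2: row 3 has {H,He,Be,B,C}; column 2 has {H,He,B,C,N}; that leaves Li.
At row 3, column 3: row 3 has {H,He,Li,Be,B,C}; column 3 has {H,He,Li,Be,B,C}; that leaves N.
At row 5, column 4: row 5 has {H,He,Li,Be,C,N}; column 4 has {H,He,Li,Be,C,N}; that leaves B.
At row 7, column 2: row 7 has {H,He,Li,B,C,N}; column 2 has {H,He,Li,B,C,N}; that leaves Be.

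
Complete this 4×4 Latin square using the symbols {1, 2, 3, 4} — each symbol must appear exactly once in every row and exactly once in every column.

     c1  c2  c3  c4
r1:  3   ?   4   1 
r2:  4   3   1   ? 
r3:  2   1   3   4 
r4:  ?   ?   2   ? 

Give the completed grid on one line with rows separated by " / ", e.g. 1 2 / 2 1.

3 2 4 1 / 4 3 1 2 / 2 1 3 4 / 1 4 2 3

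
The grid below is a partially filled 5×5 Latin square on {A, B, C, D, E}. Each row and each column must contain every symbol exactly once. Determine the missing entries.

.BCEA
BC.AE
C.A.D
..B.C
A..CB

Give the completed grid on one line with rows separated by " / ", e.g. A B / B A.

(r1,c1) = D
(r2,c3) = D
(r3,c2) = E
(r3,c4) = B
(r4,c1) = E
(r4,c4) = D
(r5,c2) = D
(r5,c3) = E
(r4,c2) = A

D B C E A / B C D A E / C E A B D / E A B D C / A D E C B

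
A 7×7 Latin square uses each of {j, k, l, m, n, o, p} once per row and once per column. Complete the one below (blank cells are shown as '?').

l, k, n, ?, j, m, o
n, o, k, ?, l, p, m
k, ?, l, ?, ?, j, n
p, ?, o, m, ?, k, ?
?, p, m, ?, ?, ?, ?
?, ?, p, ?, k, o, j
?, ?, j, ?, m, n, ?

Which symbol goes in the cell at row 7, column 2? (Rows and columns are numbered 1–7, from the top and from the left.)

l

Cell (r1,c4): row 1 has {j,k,l,m,n,o}; column 4 has {m} → p.
Cell (r2,c4): row 2 has {k,l,m,n,o,p}; column 4 has {m,p} → j.
Cell (r3,c2): row 3 has {j,k,l,n}; column 2 has {k,o,p} → m.
Cell (r3,c4): row 3 has {j,k,l,m,n}; column 4 has {j,m,p} → o.
Cell (r3,c5): row 3 has {j,k,l,m,n,o}; column 5 has {j,k,l,m} → p.
Cell (r4,c5): row 4 has {k,m,o,p}; column 5 has {j,k,l,m,p} → n.
Cell (r4,c7): row 4 has {k,m,n,o,p}; column 7 has {j,m,n,o} → l.
Cell (r5,c5): row 5 has {m,p}; column 5 has {j,k,l,m,n,p} → o.
Cell (r5,c6): row 5 has {m,o,p}; column 6 has {j,k,m,n,o,p} → l.
Cell (r5,c7): row 5 has {l,m,o,p}; column 7 has {j,l,m,n,o} → k.
Cell (r6,c1): row 6 has {j,k,o,p}; column 1 has {k,l,n,p} → m.
Cell (r7,c1): row 7 has {j,m,n}; column 1 has {k,l,m,n,p} → o.
Cell (r7,c2): row 7 has {j,m,n,o}; column 2 has {k,m,o,p} → l.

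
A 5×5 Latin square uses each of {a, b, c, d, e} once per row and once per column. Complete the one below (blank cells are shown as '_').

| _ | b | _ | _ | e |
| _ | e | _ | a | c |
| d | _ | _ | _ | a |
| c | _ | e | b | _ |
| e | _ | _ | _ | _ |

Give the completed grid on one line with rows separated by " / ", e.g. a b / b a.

Cell (r1,c1): row 1 has {b,e}; column 1 has {c,d,e} → a.
Cell (r2,c1): row 2 has {a,c,e}; column 1 has {a,c,d,e} → b.
Cell (r2,c3): row 2 has {a,b,c,e}; column 3 has {e} → d.
Cell (r3,c2): row 3 has {a,d}; column 2 has {b,e} → c.
Cell (r3,c3): row 3 has {a,c,d}; column 3 has {d,e} → b.
Cell (r3,c4): row 3 has {a,b,c,d}; column 4 has {a,b} → e.
Cell (r4,c5): row 4 has {b,c,e}; column 5 has {a,c,e} → d.
Cell (r5,c5): row 5 has {e}; column 5 has {a,c,d,e} → b.
Cell (r1,c3): row 1 has {a,b,e}; column 3 has {b,d,e} → c.
Cell (r1,c4): row 1 has {a,b,c,e}; column 4 has {a,b,e} → d.
Cell (r4,c2): row 4 has {b,c,d,e}; column 2 has {b,c,e} → a.
Cell (r5,c2): row 5 has {b,e}; column 2 has {a,b,c,e} → d.
Cell (r5,c3): row 5 has {b,d,e}; column 3 has {b,c,d,e} → a.
Cell (r5,c4): row 5 has {a,b,d,e}; column 4 has {a,b,d,e} → c.

a b c d e / b e d a c / d c b e a / c a e b d / e d a c b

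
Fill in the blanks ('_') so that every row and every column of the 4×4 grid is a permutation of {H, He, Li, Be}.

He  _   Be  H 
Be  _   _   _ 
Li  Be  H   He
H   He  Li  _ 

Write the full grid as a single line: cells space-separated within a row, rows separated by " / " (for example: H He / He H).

He Li Be H / Be H He Li / Li Be H He / H He Li Be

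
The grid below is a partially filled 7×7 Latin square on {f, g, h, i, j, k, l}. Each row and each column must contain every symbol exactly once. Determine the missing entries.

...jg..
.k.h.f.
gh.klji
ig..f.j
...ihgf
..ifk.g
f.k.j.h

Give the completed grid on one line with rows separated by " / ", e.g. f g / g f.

h f l j g i k / j k g h i f l / g h f k l j i / i g h l f k j / k l j i h g f / l j i f k h g / f i k g j l h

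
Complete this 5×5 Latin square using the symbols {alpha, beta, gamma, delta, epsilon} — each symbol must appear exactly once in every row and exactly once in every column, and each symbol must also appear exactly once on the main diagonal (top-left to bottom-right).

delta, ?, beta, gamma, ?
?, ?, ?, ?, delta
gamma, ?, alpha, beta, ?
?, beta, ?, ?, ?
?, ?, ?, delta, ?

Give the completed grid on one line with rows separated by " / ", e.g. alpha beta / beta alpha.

delta epsilon beta gamma alpha / beta gamma epsilon alpha delta / gamma delta alpha beta epsilon / alpha beta delta epsilon gamma / epsilon alpha gamma delta beta

(r3,c5) = epsilon
(r4,c4) = epsilon
(r1,c5) = alpha
(r2,c2) = gamma
(r2,c3) = epsilon
(r2,c4) = alpha
(r3,c2) = delta
(r4,c1) = alpha
(r4,c5) = gamma
(r5,c3) = gamma
(r5,c5) = beta
(r1,c2) = epsilon
(r2,c1) = beta
(r4,c3) = delta
(r5,c1) = epsilon
(r5,c2) = alpha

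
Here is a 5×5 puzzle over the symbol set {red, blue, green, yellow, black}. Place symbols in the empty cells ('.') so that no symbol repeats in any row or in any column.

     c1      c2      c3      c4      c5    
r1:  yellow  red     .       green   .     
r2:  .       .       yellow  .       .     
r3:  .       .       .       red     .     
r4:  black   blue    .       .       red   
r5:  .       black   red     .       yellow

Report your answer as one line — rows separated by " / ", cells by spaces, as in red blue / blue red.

yellow red blue green black / red green yellow black blue / blue yellow black red green / black blue green yellow red / green black red blue yellow

row 2 has {yellow}; column 2 has {red,blue,black} — only green is left for (r2,c2).
row 3 has {red}; column 2 has {red,blue,green,black} — only yellow is left for (r3,c2).
row 4 has {red,blue,black}; column 3 has {red,yellow} — only green is left for (r4,c3).
row 4 has {red,blue,green,black}; column 4 has {red,green} — only yellow is left for (r4,c4).
row 5 has {red,yellow,black}; column 4 has {red,green,yellow} — only blue is left for (r5,c4).
row 2 has {green,yellow}; column 4 has {red,blue,green,yellow} — only black is left for (r2,c4).
row 2 has {green,yellow,black}; column 5 has {red,yellow} — only blue is left for (r2,c5).
row 5 has {red,blue,yellow,black}; column 1 has {yellow,black} — only green is left for (r5,c1).
row 1 has {red,green,yellow}; column 5 has {red,blue,yellow} — only black is left for (r1,c5).
row 2 has {blue,green,yellow,black}; column 1 has {green,yellow,black} — only red is left for (r2,c1).
row 3 has {red,yellow}; column 1 has {red,green,yellow,black} — only blue is left for (r3,c1).
row 3 has {red,blue,yellow}; column 3 has {red,green,yellow} — only black is left for (r3,c3).
row 3 has {red,blue,yellow,black}; column 5 has {red,blue,yellow,black} — only green is left for (r3,c5).
row 1 has {red,green,yellow,black}; column 3 has {red,green,yellow,black} — only blue is left for (r1,c3).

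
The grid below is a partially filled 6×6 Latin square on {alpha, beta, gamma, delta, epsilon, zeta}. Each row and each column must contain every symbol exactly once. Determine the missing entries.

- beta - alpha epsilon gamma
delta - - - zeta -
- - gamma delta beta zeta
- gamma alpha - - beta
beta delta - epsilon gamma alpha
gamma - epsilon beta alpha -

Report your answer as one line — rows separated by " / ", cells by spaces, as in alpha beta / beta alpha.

zeta beta delta alpha epsilon gamma / delta alpha beta gamma zeta epsilon / alpha epsilon gamma delta beta zeta / epsilon gamma alpha zeta delta beta / beta delta zeta epsilon gamma alpha / gamma zeta epsilon beta alpha delta

At row 1, column 1: row 1 has {alpha,beta,gamma,epsilon}; column 1 has {beta,gamma,delta}; that leaves zeta.
At row 1, column 3: row 1 has {alpha,beta,gamma,epsilon,zeta}; column 3 has {alpha,gamma,epsilon}; that leaves delta.
At row 2, column 3: row 2 has {delta,zeta}; column 3 has {alpha,gamma,delta,epsilon}; that leaves beta.
At row 2, column 4: row 2 has {beta,delta,zeta}; column 4 has {alpha,beta,delta,epsilon}; that leaves gamma.
At row 2, column 6: row 2 has {beta,gamma,delta,zeta}; column 6 has {alpha,beta,gamma,zeta}; that leaves epsilon.
At row 4, column 1: row 4 has {alpha,beta,gamma}; column 1 has {beta,gamma,delta,zeta}; that leaves epsilon.
At row 4, column 4: row 4 has {alpha,beta,gamma,epsilon}; column 4 has {alpha,beta,gamma,delta,epsilon}; that leaves zeta.
At row 4, column 5: row 4 has {alpha,beta,gamma,epsilon,zeta}; column 5 has {alpha,beta,gamma,epsilon,zeta}; that leaves delta.
At row 5, column 3: row 5 has {alpha,beta,gamma,delta,epsilon}; column 3 has {alpha,beta,gamma,delta,epsilon}; that leaves zeta.
At row 6, column 2: row 6 has {alpha,beta,gamma,epsilon}; column 2 has {beta,gamma,delta}; that leaves zeta.
At row 6, column 6: row 6 has {alpha,beta,gamma,epsilon,zeta}; column 6 has {alpha,beta,gamma,epsilon,zeta}; that leaves delta.
At row 2, column 2: row 2 has {beta,gamma,delta,epsilon,zeta}; column 2 has {beta,gamma,delta,zeta}; that leaves alpha.
At row 3, column 1: row 3 has {beta,gamma,delta,zeta}; column 1 has {beta,gamma,delta,epsilon,zeta}; that leaves alpha.
At row 3, column 2: row 3 has {alpha,beta,gamma,delta,zeta}; column 2 has {alpha,beta,gamma,delta,zeta}; that leaves epsilon.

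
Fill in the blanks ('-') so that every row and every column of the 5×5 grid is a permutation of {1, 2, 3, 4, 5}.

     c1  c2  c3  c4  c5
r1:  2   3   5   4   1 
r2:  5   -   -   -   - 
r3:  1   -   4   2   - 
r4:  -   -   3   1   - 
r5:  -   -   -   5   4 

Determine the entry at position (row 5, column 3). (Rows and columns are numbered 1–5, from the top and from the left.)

2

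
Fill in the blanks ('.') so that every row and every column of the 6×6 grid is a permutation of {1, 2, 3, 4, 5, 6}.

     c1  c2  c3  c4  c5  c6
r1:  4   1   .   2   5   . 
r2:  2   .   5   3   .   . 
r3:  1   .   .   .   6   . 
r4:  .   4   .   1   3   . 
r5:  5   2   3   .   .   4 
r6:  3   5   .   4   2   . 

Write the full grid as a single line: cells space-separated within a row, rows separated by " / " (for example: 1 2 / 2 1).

(r1,c3) = 6
(r1,c6) = 3
(r2,c2) = 6
(r2,c6) = 1
(r3,c2) = 3
(r3,c4) = 5
(r3,c6) = 2
(r4,c1) = 6
(r4,c3) = 2
(r4,c6) = 5
(r5,c4) = 6
(r5,c5) = 1
(r6,c3) = 1
(r6,c6) = 6
(r2,c5) = 4
(r3,c3) = 4

4 1 6 2 5 3 / 2 6 5 3 4 1 / 1 3 4 5 6 2 / 6 4 2 1 3 5 / 5 2 3 6 1 4 / 3 5 1 4 2 6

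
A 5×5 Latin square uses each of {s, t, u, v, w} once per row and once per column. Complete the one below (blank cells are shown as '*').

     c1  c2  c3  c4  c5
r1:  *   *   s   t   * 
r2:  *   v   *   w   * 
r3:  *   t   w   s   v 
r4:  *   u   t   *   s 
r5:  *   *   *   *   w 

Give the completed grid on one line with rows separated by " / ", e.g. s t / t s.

(r1,c2) = w
(r1,c5) = u
(r2,c3) = u
(r2,c5) = t
(r3,c1) = u
(r4,c4) = v
(r5,c2) = s
(r5,c3) = v
(r5,c4) = u
(r1,c1) = v
(r2,c1) = s
(r4,c1) = w
(r5,c1) = t

v w s t u / s v u w t / u t w s v / w u t v s / t s v u w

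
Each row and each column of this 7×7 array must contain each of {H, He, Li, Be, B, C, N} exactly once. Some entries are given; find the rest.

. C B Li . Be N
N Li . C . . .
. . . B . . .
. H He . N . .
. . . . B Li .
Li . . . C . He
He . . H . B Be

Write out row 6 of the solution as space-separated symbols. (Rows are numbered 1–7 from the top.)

Cell (r1,c1): row 1 has {Li,Be,B,C,N}; column 1 has {He,Li,N} → H.
Cell (r1,c5): row 1 has {H,Li,Be,B,C,N}; column 5 has {B,C,N} → He.
Cell (r4,c4): row 4 has {H,He,N}; column 4 has {H,Li,B,C} → Be.
Cell (r4,c6): row 4 has {H,He,Be,N}; column 6 has {Li,Be,B} → C.
Cell (r6,c4): row 6 has {He,Li,C}; column 4 has {H,Li,Be,B,C} → N.
Cell (r6,c6): row 6 has {He,Li,C,N}; column 6 has {Li,Be,B,C} → H.
Cell (r7,c2): row 7 has {H,He,Be,B}; column 2 has {H,Li,C} → N.
Cell (r7,c5): row 7 has {H,He,Be,B,N}; column 5 has {He,B,C,N} → Li.
Cell (r2,c6): row 2 has {Li,C,N}; column 6 has {H,Li,Be,B,C} → He.
Cell (r3,c6): row 3 has {B}; column 6 has {H,He,Li,Be,B,C} → N.
Cell (r4,c1): row 4 has {H,He,Be,C,N}; column 1 has {H,He,Li,N} → B.
Cell (r4,c7): row 4 has {H,He,Be,B,C,N}; column 7 has {He,Be,N} → Li.
Cell (r5,c4): row 5 has {Li,B}; column 4 has {H,Li,Be,B,C,N} → He.
Cell (r6,c3): row 6 has {H,He,Li,C,N}; column 3 has {He,B} → Be.
Cell (r7,c3): row 7 has {H,He,Li,Be,B,N}; column 3 has {He,Be,B} → C.
Cell (r2,c3): row 2 has {He,Li,C,N}; column 3 has {He,Be,B,C} → H.
Cell (r2,c5): row 2 has {H,He,Li,C,N}; column 5 has {He,Li,B,C,N} → Be.
Cell (r2,c7): row 2 has {H,He,Li,Be,C,N}; column 7 has {He,Li,Be,N} → B.
Cell (r3,c3): row 3 has {B,N}; column 3 has {H,He,Be,B,C} → Li.
Cell (r3,c5): row 3 has {Li,B,N}; column 5 has {He,Li,Be,B,C,N} → H.
Cell (r3,c7): row 3 has {H,Li,B,N}; column 7 has {He,Li,Be,B,N} → C.
Cell (r5,c2): row 5 has {He,Li,B}; column 2 has {H,Li,C,N} → Be.
Cell (r5,c3): row 5 has {He,Li,Be,B}; column 3 has {H,He,Li,Be,B,C} → N.
Cell (r5,c7): row 5 has {He,Li,Be,B,N}; column 7 has {He,Li,Be,B,C,N} → H.
Cell (r6,c2): row 6 has {H,He,Li,Be,C,N}; column 2 has {H,Li,Be,C,N} → B.

Li B Be N C H He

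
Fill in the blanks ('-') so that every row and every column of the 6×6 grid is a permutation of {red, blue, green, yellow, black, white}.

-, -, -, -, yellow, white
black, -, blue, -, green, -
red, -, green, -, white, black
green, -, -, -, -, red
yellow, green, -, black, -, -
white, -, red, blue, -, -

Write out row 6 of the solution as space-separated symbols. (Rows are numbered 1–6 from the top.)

white yellow red blue black green

(r1,c1) = blue
(r1,c3) = black
(r2,c6) = yellow
(r3,c4) = yellow
(r4,c4) = white
(r5,c3) = white
(r5,c6) = blue
(r6,c5) = black
(r6,c6) = green
(r1,c2) = red
(r1,c4) = green
(r2,c2) = white
(r2,c4) = red
(r3,c2) = blue
(r4,c3) = yellow
(r4,c5) = blue
(r5,c5) = red
(r6,c2) = yellow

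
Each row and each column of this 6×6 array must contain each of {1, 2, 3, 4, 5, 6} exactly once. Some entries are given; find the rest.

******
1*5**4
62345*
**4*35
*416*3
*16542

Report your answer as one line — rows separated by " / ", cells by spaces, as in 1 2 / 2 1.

(r1,c3) = 2
(r3,c6) = 1
(r4,c1) = 2
(r4,c2) = 6
(r4,c4) = 1
(r5,c1) = 5
(r5,c5) = 2
(r6,c1) = 3
(r1,c1) = 4
(r1,c4) = 3
(r1,c6) = 6
(r2,c2) = 3
(r2,c4) = 2
(r2,c5) = 6
(r1,c2) = 5
(r1,c5) = 1

4 5 2 3 1 6 / 1 3 5 2 6 4 / 6 2 3 4 5 1 / 2 6 4 1 3 5 / 5 4 1 6 2 3 / 3 1 6 5 4 2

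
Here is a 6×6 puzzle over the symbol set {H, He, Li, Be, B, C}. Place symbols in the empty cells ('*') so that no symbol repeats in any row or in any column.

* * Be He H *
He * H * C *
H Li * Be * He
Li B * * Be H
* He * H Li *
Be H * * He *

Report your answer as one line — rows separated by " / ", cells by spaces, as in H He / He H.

B C Be He H Li / He Be H Li C B / H Li C Be B He / Li B He C Be H / C He B H Li Be / Be H Li B He C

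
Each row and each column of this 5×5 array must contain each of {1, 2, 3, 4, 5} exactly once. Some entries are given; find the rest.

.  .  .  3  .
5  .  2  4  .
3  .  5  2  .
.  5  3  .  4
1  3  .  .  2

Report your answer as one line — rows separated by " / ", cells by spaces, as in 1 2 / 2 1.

4 2 1 3 5 / 5 1 2 4 3 / 3 4 5 2 1 / 2 5 3 1 4 / 1 3 4 5 2

(r2,c2) = 1
(r2,c5) = 3
(r3,c2) = 4
(r3,c5) = 1
(r4,c1) = 2
(r4,c4) = 1
(r5,c3) = 4
(r5,c4) = 5
(r1,c1) = 4
(r1,c2) = 2
(r1,c3) = 1
(r1,c5) = 5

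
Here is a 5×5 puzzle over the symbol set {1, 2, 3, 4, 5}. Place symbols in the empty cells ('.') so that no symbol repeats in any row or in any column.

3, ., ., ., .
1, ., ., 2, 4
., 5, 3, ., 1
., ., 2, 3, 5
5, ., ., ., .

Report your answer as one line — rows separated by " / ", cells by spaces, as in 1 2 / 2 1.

3 4 1 5 2 / 1 3 5 2 4 / 2 5 3 4 1 / 4 1 2 3 5 / 5 2 4 1 3

Cell (r1,c5): row 1 has {3}; column 5 has {1,4,5} → 2.
Cell (r2,c2): row 2 has {1,2,4}; column 2 has {5} → 3.
Cell (r2,c3): row 2 has {1,2,3,4}; column 3 has {2,3} → 5.
Cell (r3,c4): row 3 has {1,3,5}; column 4 has {2,3} → 4.
Cell (r4,c1): row 4 has {2,3,5}; column 1 has {1,3,5} → 4.
Cell (r4,c2): row 4 has {2,3,4,5}; column 2 has {3,5} → 1.
Cell (r5,c4): row 5 has {5}; column 4 has {2,3,4} → 1.
Cell (r5,c5): row 5 has {1,5}; column 5 has {1,2,4,5} → 3.
Cell (r1,c2): row 1 has {2,3}; column 2 has {1,3,5} → 4.
Cell (r1,c3): row 1 has {2,3,4}; column 3 has {2,3,5} → 1.
Cell (r1,c4): row 1 has {1,2,3,4}; column 4 has {1,2,3,4} → 5.
Cell (r3,c1): row 3 has {1,3,4,5}; column 1 has {1,3,4,5} → 2.
Cell (r5,c2): row 5 has {1,3,5}; column 2 has {1,3,4,5} → 2.
Cell (r5,c3): row 5 has {1,2,3,5}; column 3 has {1,2,3,5} → 4.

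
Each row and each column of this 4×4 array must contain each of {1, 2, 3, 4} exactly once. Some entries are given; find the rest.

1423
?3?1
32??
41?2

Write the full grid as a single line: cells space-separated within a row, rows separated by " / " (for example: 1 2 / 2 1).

(r2,c1) = 2
(r2,c3) = 4
(r3,c3) = 1
(r3,c4) = 4
(r4,c3) = 3

1 4 2 3 / 2 3 4 1 / 3 2 1 4 / 4 1 3 2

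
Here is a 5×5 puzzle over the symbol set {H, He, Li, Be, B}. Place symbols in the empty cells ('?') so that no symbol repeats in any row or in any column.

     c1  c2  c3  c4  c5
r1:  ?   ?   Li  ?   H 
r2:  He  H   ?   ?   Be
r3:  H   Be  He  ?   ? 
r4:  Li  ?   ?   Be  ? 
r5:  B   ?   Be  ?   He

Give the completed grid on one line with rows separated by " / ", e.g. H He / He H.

Be B Li He H / He H B Li Be / H Be He B Li / Li He H Be B / B Li Be H He

Cell (r1,c1): row 1 has {H,Li}; column 1 has {H,He,Li,B} → Be.
Cell (r2,c3): row 2 has {H,He,Be}; column 3 has {He,Li,Be} → B.
Cell (r2,c4): row 2 has {H,He,Be,B}; column 4 has {Be} → Li.
Cell (r3,c4): row 3 has {H,He,Be}; column 4 has {Li,Be} → B.
Cell (r3,c5): row 3 has {H,He,Be,B}; column 5 has {H,He,Be} → Li.
Cell (r4,c3): row 4 has {Li,Be}; column 3 has {He,Li,Be,B} → H.
Cell (r4,c5): row 4 has {H,Li,Be}; column 5 has {H,He,Li,Be} → B.
Cell (r5,c2): row 5 has {He,Be,B}; column 2 has {H,Be} → Li.
Cell (r5,c4): row 5 has {He,Li,Be,B}; column 4 has {Li,Be,B} → H.
Cell (r1,c4): row 1 has {H,Li,Be}; column 4 has {H,Li,Be,B} → He.
Cell (r4,c2): row 4 has {H,Li,Be,B}; column 2 has {H,Li,Be} → He.
Cell (r1,c2): row 1 has {H,He,Li,Be}; column 2 has {H,He,Li,Be} → B.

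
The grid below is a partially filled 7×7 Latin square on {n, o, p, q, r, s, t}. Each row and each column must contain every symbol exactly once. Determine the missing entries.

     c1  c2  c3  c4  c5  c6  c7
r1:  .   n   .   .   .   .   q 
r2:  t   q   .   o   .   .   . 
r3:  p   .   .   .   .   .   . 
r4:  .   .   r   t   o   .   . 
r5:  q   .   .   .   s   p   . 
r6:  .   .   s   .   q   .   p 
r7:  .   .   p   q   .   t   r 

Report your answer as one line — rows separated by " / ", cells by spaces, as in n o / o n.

r n o p t s q / t q n o p r s / p o q s r n t / s p r t o q n / q r t n s p o / n t s r q o p / o s p q n t r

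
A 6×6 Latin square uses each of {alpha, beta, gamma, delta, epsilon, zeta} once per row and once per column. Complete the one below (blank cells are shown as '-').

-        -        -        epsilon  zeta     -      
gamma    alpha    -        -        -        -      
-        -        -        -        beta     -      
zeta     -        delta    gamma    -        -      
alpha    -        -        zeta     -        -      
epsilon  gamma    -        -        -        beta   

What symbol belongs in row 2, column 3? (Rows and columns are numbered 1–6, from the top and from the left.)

(r3,c1): row 3 has {beta}; column 1 has {alpha,gamma,epsilon,zeta}, so it must be delta.
(r3,c4): row 3 has {beta,delta}; column 4 has {gamma,epsilon,zeta}, so it must be alpha.
(r6,c4): row 6 has {beta,gamma,epsilon}; column 4 has {alpha,gamma,epsilon,zeta}, so it must be delta.
(r6,c5): row 6 has {beta,gamma,delta,epsilon}; column 5 has {beta,zeta}, so it must be alpha.
(r1,c1): row 1 has {epsilon,zeta}; column 1 has {alpha,gamma,delta,epsilon,zeta}, so it must be beta.
(r1,c2): row 1 has {beta,epsilon,zeta}; column 2 has {alpha,gamma}, so it must be delta.
(r2,c4): row 2 has {alpha,gamma}; column 4 has {alpha,gamma,delta,epsilon,zeta}, so it must be beta.
(r4,c5): row 4 has {gamma,delta,zeta}; column 5 has {alpha,beta,zeta}, so it must be epsilon.
(r4,c6): row 4 has {gamma,delta,epsilon,zeta}; column 6 has {beta}, so it must be alpha.
(r6,c3): row 6 has {alpha,beta,gamma,delta,epsilon}; column 3 has {delta}, so it must be zeta.
(r1,c6): row 1 has {beta,delta,epsilon,zeta}; column 6 has {alpha,beta}, so it must be gamma.
(r2,c3): row 2 has {alpha,beta,gamma}; column 3 has {delta,zeta}, so it must be epsilon.

epsilon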